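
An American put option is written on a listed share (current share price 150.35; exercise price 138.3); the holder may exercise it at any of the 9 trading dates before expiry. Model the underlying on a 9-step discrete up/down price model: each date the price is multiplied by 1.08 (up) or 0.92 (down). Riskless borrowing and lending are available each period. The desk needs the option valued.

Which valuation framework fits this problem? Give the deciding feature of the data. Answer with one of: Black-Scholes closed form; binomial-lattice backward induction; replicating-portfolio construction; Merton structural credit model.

Key observation: the put (strike 138.3 on spot 150.35) is American-style on a 9-step discrete price model, so the early-exercise decision at every node requires stepwise backward valuation — a closed form cannot price the exercise right.

framework: binomial-lattice backward induction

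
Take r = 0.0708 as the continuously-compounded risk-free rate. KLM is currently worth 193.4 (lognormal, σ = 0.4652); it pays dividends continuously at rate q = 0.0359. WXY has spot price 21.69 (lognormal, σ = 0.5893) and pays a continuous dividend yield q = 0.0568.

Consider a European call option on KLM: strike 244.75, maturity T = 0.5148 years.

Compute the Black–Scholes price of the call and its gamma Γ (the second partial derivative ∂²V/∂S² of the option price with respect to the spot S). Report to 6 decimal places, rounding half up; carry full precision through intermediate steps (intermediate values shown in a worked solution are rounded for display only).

price = 10.863243
Γ = 0.005394

σ√T = 0.4652·√0.5148 = 0.333779
d₁ = (ln(S/K) + (r−q+σ²/2)T) / (σ√T) = (ln(193.4/244.75) + (0.0708−0.0359+0.4652²/2)·0.5148) / 0.333779 = (-0.235477 + 0.073671) / 0.333779 = -0.484770
d₂ = d₁ − σ√T = -0.484770 − 0.333779 = -0.818549
e^{−rT} = 0.964208
e^{−qT} = 0.981688
N(d₁) = 0.313920,  N(d₂) = 0.206522
Call price V = S·e^{−qT}·N(d₁) − K·e^{−rT}·N(d₂) = 59.600357 − 48.737114 = 10.863243
φ(d₁) = (1/√(2π))·e^{−d₁²/2} = 0.354715
Γ = e^{−qT}·φ(d₁) / (S·σ·√T) = 0.005394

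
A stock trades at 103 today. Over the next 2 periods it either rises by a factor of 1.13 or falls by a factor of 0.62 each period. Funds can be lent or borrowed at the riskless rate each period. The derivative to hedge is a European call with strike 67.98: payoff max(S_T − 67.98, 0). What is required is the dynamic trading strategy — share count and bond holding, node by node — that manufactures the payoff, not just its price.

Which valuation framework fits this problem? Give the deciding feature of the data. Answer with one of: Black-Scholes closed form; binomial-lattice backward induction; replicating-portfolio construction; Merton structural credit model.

framework: replicating-portfolio construction

Key observation: a price alone would not answer the question — the per-node share/bond construction on the spot-103, 1.13/0.62 tree is required, and only the replicating-portfolio method yields it.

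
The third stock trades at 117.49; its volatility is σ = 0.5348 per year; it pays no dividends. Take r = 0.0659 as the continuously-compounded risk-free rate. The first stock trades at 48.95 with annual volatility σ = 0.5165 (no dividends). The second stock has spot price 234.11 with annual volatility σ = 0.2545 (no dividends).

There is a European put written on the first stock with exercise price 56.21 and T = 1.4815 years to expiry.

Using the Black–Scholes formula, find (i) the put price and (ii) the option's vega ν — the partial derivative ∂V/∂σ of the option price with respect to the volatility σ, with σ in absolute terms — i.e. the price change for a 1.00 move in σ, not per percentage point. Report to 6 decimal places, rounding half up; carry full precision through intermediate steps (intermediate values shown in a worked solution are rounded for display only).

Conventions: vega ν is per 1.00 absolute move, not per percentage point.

price = 13.368896
ν = 23.039860

σ√T = 0.5165·√1.4815 = 0.628668
d₁ = (ln(S/K) + (r+σ²/2)T) / (σ√T) = (ln(48.95/56.21) + (0.0659+0.5165²/2)·1.4815) / 0.628668 = (-0.138295 + 0.295242) / 0.628668 = 0.249650
d₂ = d₁ − σ√T = 0.249650 − 0.628668 = -0.379017
e^{−rT} = 0.906984
N(−d₁) = 0.401429,  N(−d₂) = 0.647663
Put price V = K·e^{−rT}·N(−d₂) − S·N(−d₁) = 33.018840 − 19.649944 = 13.368896
φ(d₁) = (1/√(2π))·e^{−d₁²/2} = 0.386702
ν = S·φ(d₁)·√T = 23.039860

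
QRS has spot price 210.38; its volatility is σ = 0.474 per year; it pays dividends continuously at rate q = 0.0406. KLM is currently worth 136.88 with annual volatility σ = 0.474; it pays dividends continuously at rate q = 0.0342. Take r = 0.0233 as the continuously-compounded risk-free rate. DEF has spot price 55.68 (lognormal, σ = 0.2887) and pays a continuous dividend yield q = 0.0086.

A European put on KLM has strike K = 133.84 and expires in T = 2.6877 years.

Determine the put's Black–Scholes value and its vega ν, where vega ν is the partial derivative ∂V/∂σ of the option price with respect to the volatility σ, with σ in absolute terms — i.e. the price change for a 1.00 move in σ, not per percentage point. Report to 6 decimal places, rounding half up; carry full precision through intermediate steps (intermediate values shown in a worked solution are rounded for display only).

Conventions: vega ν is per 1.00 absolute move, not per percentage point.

σ√T = 0.474·√2.6877 = 0.777085
d₁ = (ln(S/K) + (r−q+σ²/2)T) / (σ√T) = (ln(136.88/133.84) + (0.0233−0.0342+0.474²/2)·2.6877) / 0.777085 = (0.022460 + 0.272635) / 0.777085 = 0.379745
d₂ = d₁ − σ√T = 0.379745 − 0.777085 = -0.397340
e^{−rT} = 0.939297
e^{−qT} = 0.912179
N(−d₁) = 0.352067,  N(−d₂) = 0.654442
Put price V = K·e^{−rT}·N(−d₂) − S·e^{−qT}·N(−d₁) = 82.273480 − 43.958775 = 38.314706
φ(d₁) = (1/√(2π))·e^{−d₁²/2} = 0.371190
ν = S·e^{−qT}·φ(d₁)·√T = 75.981237

price = 38.314706
ν = 75.981237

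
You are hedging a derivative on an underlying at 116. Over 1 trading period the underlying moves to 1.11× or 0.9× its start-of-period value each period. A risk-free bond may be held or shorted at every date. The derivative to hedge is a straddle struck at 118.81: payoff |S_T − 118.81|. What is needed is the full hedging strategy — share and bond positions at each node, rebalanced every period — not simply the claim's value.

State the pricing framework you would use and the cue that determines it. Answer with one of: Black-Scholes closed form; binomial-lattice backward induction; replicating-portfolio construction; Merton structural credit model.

Key observation: a price alone would not answer the question — the per-node share/bond construction on the spot-116, 1.11/0.9 tree is required, and only the replicating-portfolio method yields it.

framework: replicating-portfolio construction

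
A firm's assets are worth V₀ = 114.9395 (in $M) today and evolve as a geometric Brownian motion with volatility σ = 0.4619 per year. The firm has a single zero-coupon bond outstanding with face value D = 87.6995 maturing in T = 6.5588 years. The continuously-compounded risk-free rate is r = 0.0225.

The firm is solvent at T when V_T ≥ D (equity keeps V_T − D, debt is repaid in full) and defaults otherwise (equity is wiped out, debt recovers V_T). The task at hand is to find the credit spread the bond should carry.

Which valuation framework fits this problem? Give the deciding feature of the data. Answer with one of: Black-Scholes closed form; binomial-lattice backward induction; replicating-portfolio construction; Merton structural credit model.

framework: Merton structural credit model

Key observation: the asked-for credit quantity lives on the firm's capital structure — asset value, asset volatility, debt face 87.6995 — which is the structural model's domain.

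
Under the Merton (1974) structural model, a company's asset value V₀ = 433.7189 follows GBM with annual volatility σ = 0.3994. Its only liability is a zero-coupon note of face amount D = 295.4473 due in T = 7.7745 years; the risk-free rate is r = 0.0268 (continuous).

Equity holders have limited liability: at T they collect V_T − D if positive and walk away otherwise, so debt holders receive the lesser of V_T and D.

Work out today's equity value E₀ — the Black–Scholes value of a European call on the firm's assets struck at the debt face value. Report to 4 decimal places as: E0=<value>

E0=256.2505

Work the structural quantities from V₀ = 433.7189 against face 295.4473:
d₁ = [ln(V₀/D) + (r + σ²/2)T] / (σ√T)
   = [ln(433.7189/295.4473) + (0.0268 + 0.5·0.3994²)·7.7745] / (0.3994·√7.7745)
   = [0.383906 + 0.828452] / 1.113639 = 1.088646
d₂ = d₁ − σ√T = 1.088646 − 1.113639 = -0.024993
N(d₁) = 0.861845,  N(d₂) = 0.490030,  e^(−rT) = 0.811917
E₀ = V₀·N(d₁) − D·e^(−rT)·N(d₂)
   = 433.7189·0.861845 − 295.4473·0.811917·0.490030 = 256.250543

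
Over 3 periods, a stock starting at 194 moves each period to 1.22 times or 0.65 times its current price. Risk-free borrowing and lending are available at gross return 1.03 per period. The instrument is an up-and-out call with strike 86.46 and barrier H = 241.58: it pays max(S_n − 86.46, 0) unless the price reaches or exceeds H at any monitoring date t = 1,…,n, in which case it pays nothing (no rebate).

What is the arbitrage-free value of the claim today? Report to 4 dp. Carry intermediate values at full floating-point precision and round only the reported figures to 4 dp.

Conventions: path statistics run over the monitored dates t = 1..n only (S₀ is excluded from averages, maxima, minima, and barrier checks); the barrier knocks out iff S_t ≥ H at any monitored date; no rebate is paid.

No-arbitrage gives p* = (R−d)/(u−d) = 0.6667: enumerate every path, weight its payoff by its p*-probability, and discount by R^3.
Enumerate all 2^3 = 8 price paths (U = up ×1.22, D = down ×0.65); each path with k up-moves has probability p*^k·(1−p*)^(3−k).
DDD: M=126.1000, payoff=0.0000, prob=0.037037
UDD: M=236.6800, payoff=13.5373, prob=0.074074
DUD: M=153.8420, payoff=13.5373, prob=0.074074
UUD: M=288.7496, payoff=0.0000, prob=0.148148
DDU: M=126.1000, payoff=13.5373, prob=0.074074
UDU: M=236.6800, payoff=101.2272, prob=0.148148
DUU: M=187.6872, payoff=101.2272, prob=0.148148
UUU: M=352.2745, payoff=0.0000, prob=0.296296
Price = Σ prob·payoff / R^3 = 33.001545 / 1.092727 = 30.2011

price = 30.2011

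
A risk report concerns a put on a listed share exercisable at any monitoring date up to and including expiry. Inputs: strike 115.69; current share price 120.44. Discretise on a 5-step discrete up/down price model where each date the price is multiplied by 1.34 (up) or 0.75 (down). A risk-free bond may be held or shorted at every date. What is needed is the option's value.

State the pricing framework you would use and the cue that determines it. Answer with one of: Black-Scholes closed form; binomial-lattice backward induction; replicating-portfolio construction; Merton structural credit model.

Key observation: with exercise allowed before expiry on a discrete up/down model (5 steps from spot 120.44), the strike-115.69 put's value must be rolled back through the tree testing early exercise at each node.

framework: binomial-lattice backward induction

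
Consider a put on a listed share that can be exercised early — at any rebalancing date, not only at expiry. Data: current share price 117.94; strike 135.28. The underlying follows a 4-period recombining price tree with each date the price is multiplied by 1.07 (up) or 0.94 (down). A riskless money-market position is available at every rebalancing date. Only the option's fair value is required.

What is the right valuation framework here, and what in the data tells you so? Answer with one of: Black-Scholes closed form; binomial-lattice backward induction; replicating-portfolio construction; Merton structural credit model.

framework: binomial-lattice backward induction

Key observation: the defining feature is the embedded early-exercise option across 4 discrete dates on the spot-117.94 tree; pricing the strike-135.28 put means working backward with an exercise test at every node.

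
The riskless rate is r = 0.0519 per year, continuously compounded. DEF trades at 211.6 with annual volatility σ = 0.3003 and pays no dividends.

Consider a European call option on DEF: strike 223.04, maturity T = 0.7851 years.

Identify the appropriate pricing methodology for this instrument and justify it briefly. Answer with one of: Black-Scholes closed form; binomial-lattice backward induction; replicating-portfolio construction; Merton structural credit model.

Key observation: the strike-223.04 call on DEF is European-exercise on a continuously-modelled lognormal underlying, so its value is a single closed-form evaluation.

framework: Black-Scholes closed form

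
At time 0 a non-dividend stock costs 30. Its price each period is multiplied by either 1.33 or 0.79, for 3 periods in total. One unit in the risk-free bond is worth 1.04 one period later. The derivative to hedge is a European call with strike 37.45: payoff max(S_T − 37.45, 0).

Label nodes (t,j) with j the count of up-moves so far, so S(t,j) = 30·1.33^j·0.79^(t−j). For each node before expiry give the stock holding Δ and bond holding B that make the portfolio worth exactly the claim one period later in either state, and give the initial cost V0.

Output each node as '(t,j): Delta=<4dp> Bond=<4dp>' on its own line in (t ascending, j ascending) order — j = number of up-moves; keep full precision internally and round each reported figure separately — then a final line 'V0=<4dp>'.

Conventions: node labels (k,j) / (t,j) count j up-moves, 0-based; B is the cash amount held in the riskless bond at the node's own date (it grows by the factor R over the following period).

No-arbitrage ⇒ martingale measure with p* = (R−d)/(u−d) = 0.4630.
At maturity the claim pays: V(3,0)=0.0000, V(3,1)=0.0000, V(3,2)=4.4729, V(3,3)=33.1291
(2,0): S=18.7230. Δ = (V_up−V_dn)/(S_up−S_dn) = (0.0000−0.0000)/(24.9016−14.7912) = 0.0000. V = [p*·0.0000 + (1−p*)·0.0000]/1.04 = 0.0000. B = V − Δ·S = 0.0000.
(2,1): S=31.5210. Δ = (V_up−V_dn)/(S_up−S_dn) = (4.4729−0.0000)/(41.9229−24.9016) = 0.2628. V = [p*·4.4729 + (1−p*)·0.0000]/1.04 = 1.9912. B = V − Δ·S = -6.2920.
(2,2): S=53.0670. Δ = (V_up−V_dn)/(S_up−S_dn) = (33.1291−4.4729)/(70.5791−41.9229) = 1.0000. V = [p*·33.1291 + (1−p*)·4.4729]/1.04 = 17.0574. B = V − Δ·S = -36.0096.
(1,0): S=23.7000. Δ = (V_up−V_dn)/(S_up−S_dn) = (1.9912−0.0000)/(31.5210−18.7230) = 0.1556. V = [p*·1.9912 + (1−p*)·0.0000]/1.04 = 0.8864. B = V − Δ·S = -2.8009.
(1,1): S=39.9000. Δ = (V_up−V_dn)/(S_up−S_dn) = (17.0574−1.9912)/(53.0670−31.5210) = 0.6993. V = [p*·17.0574 + (1−p*)·1.9912]/1.04 = 8.6214. B = V − Δ·S = -19.2790.
(0,0): S=30.0000. Δ = (V_up−V_dn)/(S_up−S_dn) = (8.6214−0.8864)/(39.9000−23.7000) = 0.4775. V = [p*·8.6214 + (1−p*)·0.8864]/1.04 = 4.2956. B = V − Δ·S = -10.0285.
Verification: the root portfolio costs Δ(0,0)·S0 + B(0,0) = 4.2956, matching V0.

(0,0): Delta=0.4775 Bond=-10.0285
(1,0): Delta=0.1556 Bond=-2.8009
(1,1): Delta=0.6993 Bond=-19.2790
(2,0): Delta=0.0000 Bond=0.0000
(2,1): Delta=0.2628 Bond=-6.2920
(2,2): Delta=1.0000 Bond=-36.0096
V0=4.2956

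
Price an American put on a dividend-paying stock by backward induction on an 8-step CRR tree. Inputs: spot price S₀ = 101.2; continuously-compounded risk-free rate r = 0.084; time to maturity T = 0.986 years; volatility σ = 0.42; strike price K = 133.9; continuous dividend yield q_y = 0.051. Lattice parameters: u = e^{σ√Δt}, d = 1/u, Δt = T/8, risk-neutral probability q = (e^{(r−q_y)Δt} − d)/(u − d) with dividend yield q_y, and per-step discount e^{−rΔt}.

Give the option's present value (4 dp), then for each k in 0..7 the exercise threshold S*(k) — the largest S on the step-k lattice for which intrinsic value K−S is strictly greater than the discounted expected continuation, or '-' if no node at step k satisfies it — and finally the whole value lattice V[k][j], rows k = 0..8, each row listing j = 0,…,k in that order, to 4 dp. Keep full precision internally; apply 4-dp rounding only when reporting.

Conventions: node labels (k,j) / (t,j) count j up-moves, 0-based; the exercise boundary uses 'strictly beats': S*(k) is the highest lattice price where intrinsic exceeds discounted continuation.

Δt=0.12325  u=1.15887  d=0.86291  q=0.47697  discount=0.98970
step 8 (expiry): payoffs max(K−S,0) = 102.7908 92.1206 77.7907 58.5458 32.7000 0.0000 0.0000 0.0000 0.0000
step 7: (k=7,j=0): S=36.0517, K−S=97.8483, hold=96.6951 ⇒ V=97.8483 exercise | (k=7,j=1): S=48.4171, K−S=85.4829, hold=84.4072 ⇒ V=85.4829 exercise | (k=7,j=2): S=65.0236, K−S=68.8764, hold=67.9047 ⇒ V=68.8764 exercise | (k=7,j=3): S=87.3261, K−S=46.5739, hold=45.7420 ⇒ V=46.5739 exercise | (k=7,j=4): S=117.2781, K−S=16.6219, hold=16.9268 ⇒ V=16.9268 continue | (k=7,j=5): S=157.5033, K−S=0.0000, hold=0.0000 ⇒ V=0.0000 continue | (k=7,j=6): S=211.5255, K−S=0.0000, hold=0.0000 ⇒ V=0.0000 continue | (k=7,j=7): S=284.0766, K−S=0.0000, hold=0.0000 ⇒ V=0.0000 continue  boundary S*=87.3261
step 6: (k=6,j=0): S=41.7794, K−S=92.1206, hold=91.0033 ⇒ V=92.1206 exercise | (k=6,j=1): S=56.1093, K−S=77.7907, hold=76.7632 ⇒ V=77.7907 exercise | (k=6,j=2): S=75.3542, K−S=58.5458, hold=57.6388 ⇒ V=58.5458 exercise | (k=6,j=3): S=101.2000, K−S=32.7000, hold=32.0989 ⇒ V=32.7000 exercise | (k=6,j=4): S=135.9106, K−S=0.0000, hold=8.7620 ⇒ V=8.7620 continue | (k=6,j=5): S=182.5266, K−S=0.0000, hold=0.0000 ⇒ V=0.0000 continue | (k=6,j=6): S=245.1315, K−S=0.0000, hold=0.0000 ⇒ V=0.0000 continue  boundary S*=101.2000
step 5: (k=5,j=0): S=48.4171, K−S=85.4829, hold=84.4072 ⇒ V=85.4829 exercise | (k=5,j=1): S=65.0236, K−S=68.8764, hold=67.9047 ⇒ V=68.8764 exercise | (k=5,j=2): S=87.3261, K−S=46.5739, hold=45.7420 ⇒ V=46.5739 exercise | (k=5,j=3): S=117.2781, K−S=16.6219, hold=21.0630 ⇒ V=21.0630 continue | (k=5,j=4): S=157.5033, K−S=0.0000, hold=4.5355 ⇒ V=4.5355 continue | (k=5,j=5): S=211.5255, K−S=0.0000, hold=0.0000 ⇒ V=0.0000 continue  boundary S*=87.3261
step 4: (k=4,j=0): S=56.1093, K−S=77.7907, hold=76.7632 ⇒ V=77.7907 exercise | (k=4,j=1): S=75.3542, K−S=58.5458, hold=57.6388 ⇒ V=58.5458 exercise | (k=4,j=2): S=101.2000, K−S=32.7000, hold=34.0515 ⇒ V=34.0515 continue | (k=4,j=3): S=135.9106, K−S=0.0000, hold=13.0441 ⇒ V=13.0441 continue | (k=4,j=4): S=182.5266, K−S=0.0000, hold=2.3478 ⇒ V=2.3478 continue  boundary S*=75.3542
step 3: (k=3,j=0): S=65.0236, K−S=68.8764, hold=67.9047 ⇒ V=68.8764 exercise | (k=3,j=1): S=87.3261, K−S=46.5739, hold=46.3799 ⇒ V=46.5739 exercise | (k=3,j=2): S=117.2781, K−S=16.6219, hold=23.7840 ⇒ V=23.7840 continue | (k=3,j=3): S=157.5033, K−S=0.0000, hold=7.8604 ⇒ V=7.8604 continue  boundary S*=87.3261
step 2: (k=2,j=0): S=75.3542, K−S=58.5458, hold=57.6388 ⇒ V=58.5458 exercise | (k=2,j=1): S=101.2000, K−S=32.7000, hold=35.3359 ⇒ V=35.3359 continue | (k=2,j=2): S=135.9106, K−S=0.0000, hold=16.0221 ⇒ V=16.0221 continue  boundary S*=75.3542
step 1: (k=1,j=0): S=87.3261, K−S=46.5739, hold=46.9863 ⇒ V=46.9863 continue | (k=1,j=1): S=117.2781, K−S=16.6219, hold=25.8547 ⇒ V=25.8547 continue  boundary S*=-
step 0: (k=0,j=0): S=101.2000, K−S=32.7000, hold=36.5269 ⇒ V=36.5269 continue  boundary S*=-

price = 36.5269
boundary = - - 75.3542 87.3261 75.3542 87.3261 101.2000 87.3261
tree:
36.5269
46.9863 25.8547
58.5458 35.3359 16.0221
68.8764 46.5739 23.7840 7.8604
77.7907 58.5458 34.0515 13.0441 2.3478
85.4829 68.8764 46.5739 21.0630 4.5355 0.0000
92.1206 77.7907 58.5458 32.7000 8.7620 0.0000 0.0000
97.8483 85.4829 68.8764 46.5739 16.9268 0.0000 0.0000 0.0000
102.7908 92.1206 77.7907 58.5458 32.7000 0.0000 0.0000 0.0000 0.0000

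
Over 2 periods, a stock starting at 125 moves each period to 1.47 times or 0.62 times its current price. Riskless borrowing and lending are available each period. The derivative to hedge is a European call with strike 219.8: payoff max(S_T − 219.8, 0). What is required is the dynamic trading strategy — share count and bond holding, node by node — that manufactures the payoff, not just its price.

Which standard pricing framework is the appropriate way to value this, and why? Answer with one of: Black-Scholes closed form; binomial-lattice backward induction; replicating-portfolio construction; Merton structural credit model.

Key observation: since the answer must list Δ and B at each node of the 1.47/0.62 lattice on 125, the replicating-portfolio method — solving the two-state system at every node — is the one that applies.

framework: replicating-portfolio construction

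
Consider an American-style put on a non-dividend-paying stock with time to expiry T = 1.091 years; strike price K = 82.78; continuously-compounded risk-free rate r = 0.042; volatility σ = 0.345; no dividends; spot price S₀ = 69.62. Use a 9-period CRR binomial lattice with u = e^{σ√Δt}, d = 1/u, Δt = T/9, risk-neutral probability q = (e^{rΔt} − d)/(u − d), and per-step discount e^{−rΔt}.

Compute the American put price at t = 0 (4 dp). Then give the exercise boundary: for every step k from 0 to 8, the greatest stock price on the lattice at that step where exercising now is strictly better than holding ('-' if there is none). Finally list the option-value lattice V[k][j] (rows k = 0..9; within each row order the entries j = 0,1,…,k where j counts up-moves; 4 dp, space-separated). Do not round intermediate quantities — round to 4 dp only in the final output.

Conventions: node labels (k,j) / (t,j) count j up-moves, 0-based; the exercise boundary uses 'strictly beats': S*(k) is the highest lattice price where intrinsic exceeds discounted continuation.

price = 16.9471
boundary = - - 54.7520 48.5549 54.7520 48.5549 54.7520 61.7401 69.6200
tree:
16.9471
22.1204 11.7646
28.0280 16.2312 7.2604
34.2251 21.7043 10.7306 3.7412
39.7207 28.0280 15.3796 6.0266 1.4128
44.5944 34.2251 21.2368 9.4724 2.5200 0.2807
48.9164 39.7207 28.0280 14.4231 4.4429 0.5545 0.0000
52.7493 44.5944 34.2251 21.0399 7.7192 1.0953 0.0000 0.0000
56.1483 48.9164 39.7207 28.0280 13.1600 2.1637 0.0000 0.0000 0.0000
59.1626 52.7493 44.5944 34.2251 21.0399 4.2744 0.0000 0.0000 0.0000 0.0000

Δt=0.12122  u=1.12763  d=0.88682  q=0.49120  discount=0.99492
step 9 (expiry): payoffs max(K−S,0) = 59.1626 52.7493 44.5944 34.2251 21.0399 4.2744 0.0000 0.0000 0.0000 0.0000
step 8: (k=8,j=0): S=26.6317, K−S=56.1483, hold=55.7279 ⇒ V=56.1483 exercise | (k=8,j=1): S=33.8636, K−S=48.9164, hold=48.4960 ⇒ V=48.9164 exercise | (k=8,j=2): S=43.0593, K−S=39.7207, hold=39.3003 ⇒ V=39.7207 exercise | (k=8,j=3): S=54.7520, K−S=28.0280, hold=27.6076 ⇒ V=28.0280 exercise | (k=8,j=4): S=69.6200, K−S=13.1600, hold=12.7396 ⇒ V=13.1600 exercise | (k=8,j=5): S=88.5254, K−S=0.0000, hold=2.1637 ⇒ V=2.1637 continue | (k=8,j=6): S=112.5645, K−S=0.0000, hold=0.0000 ⇒ V=0.0000 continue | (k=8,j=7): S=143.1314, K−S=0.0000, hold=0.0000 ⇒ V=0.0000 continue | (k=8,j=8): S=181.9989, K−S=0.0000, hold=0.0000 ⇒ V=0.0000 continue  boundary S*=69.6200
step 7: (k=7,j=0): S=30.0307, K−S=52.7493, hold=52.3289 ⇒ V=52.7493 exercise | (k=7,j=1): S=38.1856, K−S=44.5944, hold=44.1740 ⇒ V=44.5944 exercise | (k=7,j=2): S=48.5549, K−S=34.2251, hold=33.8047 ⇒ V=34.2251 exercise | (k=7,j=3): S=61.7401, K−S=21.0399, hold=20.6195 ⇒ V=21.0399 exercise | (k=7,j=4): S=78.5056, K−S=4.2744, hold=7.7192 ⇒ V=7.7192 continue | (k=7,j=5): S=99.8239, K−S=0.0000, hold=1.0953 ⇒ V=1.0953 continue | (k=7,j=6): S=126.9312, K−S=0.0000, hold=0.0000 ⇒ V=0.0000 continue | (k=7,j=7): S=161.3994, K−S=0.0000, hold=0.0000 ⇒ V=0.0000 continue  boundary S*=61.7401
step 6: (k=6,j=0): S=33.8636, K−S=48.9164, hold=48.4960 ⇒ V=48.9164 exercise | (k=6,j=1): S=43.0593, K−S=39.7207, hold=39.3003 ⇒ V=39.7207 exercise | (k=6,j=2): S=54.7520, K−S=28.0280, hold=27.6076 ⇒ V=28.0280 exercise | (k=6,j=3): S=69.6200, K−S=13.1600, hold=14.4231 ⇒ V=14.4231 continue | (k=6,j=4): S=88.5254, K−S=0.0000, hold=4.4429 ⇒ V=4.4429 continue | (k=6,j=5): S=112.5645, K−S=0.0000, hold=0.5545 ⇒ V=0.5545 continue | (k=6,j=6): S=143.1314, K−S=0.0000, hold=0.0000 ⇒ V=0.0000 continue  boundary S*=54.7520
step 5: (k=5,j=0): S=38.1856, K−S=44.5944, hold=44.1740 ⇒ V=44.5944 exercise | (k=5,j=1): S=48.5549, K−S=34.2251, hold=33.8047 ⇒ V=34.2251 exercise | (k=5,j=2): S=61.7401, K−S=21.0399, hold=21.2368 ⇒ V=21.2368 continue | (k=5,j=3): S=78.5056, K−S=4.2744, hold=9.4724 ⇒ V=9.4724 continue | (k=5,j=4): S=99.8239, K−S=0.0000, hold=2.5200 ⇒ V=2.5200 continue | (k=5,j=5): S=126.9312, K−S=0.0000, hold=0.2807 ⇒ V=0.2807 continue  boundary S*=48.5549
step 4: (k=4,j=0): S=43.0593, K−S=39.7207, hold=39.3003 ⇒ V=39.7207 exercise | (k=4,j=1): S=54.7520, K−S=28.0280, hold=27.7038 ⇒ V=28.0280 exercise | (k=4,j=2): S=69.6200, K−S=13.1600, hold=15.3796 ⇒ V=15.3796 continue | (k=4,j=3): S=88.5254, K−S=0.0000, hold=6.0266 ⇒ V=6.0266 continue | (k=4,j=4): S=112.5645, K−S=0.0000, hold=1.4128 ⇒ V=1.4128 continue  boundary S*=54.7520
step 3: (k=3,j=0): S=48.5549, K−S=34.2251, hold=33.8047 ⇒ V=34.2251 exercise | (k=3,j=1): S=61.7401, K−S=21.0399, hold=21.7043 ⇒ V=21.7043 continue | (k=3,j=2): S=78.5056, K−S=4.2744, hold=10.7306 ⇒ V=10.7306 continue | (k=3,j=3): S=99.8239, K−S=0.0000, hold=3.7412 ⇒ V=3.7412 continue  boundary S*=48.5549
step 2: (k=2,j=0): S=54.7520, K−S=28.0280, hold=27.9322 ⇒ V=28.0280 exercise | (k=2,j=1): S=69.6200, K−S=13.1600, hold=16.2312 ⇒ V=16.2312 continue | (k=2,j=2): S=88.5254, K−S=0.0000, hold=7.2604 ⇒ V=7.2604 continue  boundary S*=54.7520
step 1: (k=1,j=0): S=61.7401, K−S=21.0399, hold=22.1204 ⇒ V=22.1204 continue | (k=1,j=1): S=78.5056, K−S=4.2744, hold=11.7646 ⇒ V=11.7646 continue  boundary S*=-
step 0: (k=0,j=0): S=69.6200, K−S=13.1600, hold=16.9471 ⇒ V=16.9471 continue  boundary S*=-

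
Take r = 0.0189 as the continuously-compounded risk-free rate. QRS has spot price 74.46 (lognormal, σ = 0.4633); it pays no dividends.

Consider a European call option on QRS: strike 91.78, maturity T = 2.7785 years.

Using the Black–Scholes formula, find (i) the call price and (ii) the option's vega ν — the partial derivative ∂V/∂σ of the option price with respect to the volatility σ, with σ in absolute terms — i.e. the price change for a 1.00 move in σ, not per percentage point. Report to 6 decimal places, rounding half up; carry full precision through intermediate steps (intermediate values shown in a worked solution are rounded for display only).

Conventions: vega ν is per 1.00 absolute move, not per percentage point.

σ√T = 0.4633·√2.7785 = 0.772267
d₁ = (ln(S/K) + (r+σ²/2)T) / (σ√T) = (ln(74.46/91.78) + (0.0189+0.4633²/2)·2.7785) / 0.772267 = (-0.209132 + 0.350712) / 0.772267 = 0.183330
d₂ = d₁ − σ√T = 0.183330 − 0.772267 = -0.588937
e^{−rT} = 0.948841
N(d₁) = 0.572730,  N(d₂) = 0.277952
Call price V = S·N(d₁) − K·e^{−rT}·N(d₂) = 42.645501 − 24.205326 = 18.440175
φ(d₁) = (1/√(2π))·e^{−d₁²/2} = 0.392294
ν = S·φ(d₁)·√T = 48.690028

price = 18.440175
ν = 48.690028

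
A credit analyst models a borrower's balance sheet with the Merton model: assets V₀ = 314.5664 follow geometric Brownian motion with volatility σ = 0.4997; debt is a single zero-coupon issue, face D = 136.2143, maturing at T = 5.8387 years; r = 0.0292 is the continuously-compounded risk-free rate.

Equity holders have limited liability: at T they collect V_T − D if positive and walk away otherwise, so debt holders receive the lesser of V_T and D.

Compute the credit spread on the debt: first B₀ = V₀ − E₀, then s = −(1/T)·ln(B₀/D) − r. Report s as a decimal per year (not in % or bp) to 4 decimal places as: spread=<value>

Work the structural quantities from V₀ = 314.5664 against face 136.2143:
d₁ = [ln(V₀/D) + (r + σ²/2)T] / (σ√T)
   = [ln(314.5664/136.2143) + (0.0292 + 0.5·0.4997²)·5.8387] / (0.4997·√5.8387)
   = [0.836966 + 0.899452] / 1.207445 = 1.438092
d₂ = d₁ − σ√T = 1.438092 − 1.207445 = 0.230647
N(d₁) = 0.924796,  N(d₂) = 0.591206,  e^(−rT) = 0.843251
E₀ = V₀·N(d₁) − D·e^(−rT)·N(d₂)
   = 314.5664·0.924796 − 136.2143·0.843251·0.591206 = 223.002183
B₀ = V₀ − E₀ = 314.5664 − 223.002183 = 91.564217
spread = −(1/T)·ln(B₀/D) − r = −(1/5.8387)·ln(91.564217/136.2143) − 0.0292 = 0.03882693

spread=0.0388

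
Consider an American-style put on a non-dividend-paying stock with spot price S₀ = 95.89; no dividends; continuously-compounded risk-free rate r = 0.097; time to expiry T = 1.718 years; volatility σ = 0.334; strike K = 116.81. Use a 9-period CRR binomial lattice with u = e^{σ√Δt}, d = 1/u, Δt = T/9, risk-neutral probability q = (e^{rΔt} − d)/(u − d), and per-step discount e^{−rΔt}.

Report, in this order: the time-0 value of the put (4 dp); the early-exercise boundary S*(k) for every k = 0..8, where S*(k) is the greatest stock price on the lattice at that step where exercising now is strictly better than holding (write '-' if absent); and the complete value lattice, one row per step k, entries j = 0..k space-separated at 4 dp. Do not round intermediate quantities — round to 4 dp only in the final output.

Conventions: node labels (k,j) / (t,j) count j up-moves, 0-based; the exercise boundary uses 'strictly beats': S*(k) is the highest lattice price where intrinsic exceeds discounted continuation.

price = 23.6930
boundary = - 82.8701 71.6180 82.8701 71.6180 82.8701 71.6180 82.8701 95.8900
tree:
23.6930
33.9399 15.3501
45.1920 23.1722 8.8843
54.9162 33.9399 14.3442 4.3064
63.3201 45.1920 22.4664 7.5739 1.5309
70.5830 54.9162 33.9399 12.9808 2.9970 0.2712
76.8597 63.3201 45.1920 21.4988 5.8076 0.5846 0.0000
82.2841 70.5830 54.9162 33.9399 11.1118 1.2601 0.0000 0.0000
86.9720 76.8597 63.3201 45.1920 20.9200 2.7161 0.0000 0.0000 0.0000
91.0234 82.2841 70.5830 54.9162 33.9399 5.8545 0.0000 0.0000 0.0000 0.0000

params: Δt=0.19089 u=1.15711 d=0.86422 q=0.52739 e^(-rΔt)=0.98165
t_9 payoffs: 91.0234 82.2841 70.5830 54.9162 33.9399 5.8545 0.0000 0.0000 0.0000 0.0000
t_8: node(8,0) S=29.8380 payoff=86.9720 vs cont=84.8290 → 86.9720 [stop]  node(8,1) S=39.9503 payoff=76.8597 vs cont=74.7167 → 76.8597 [stop]  node(8,2) S=53.4899 payoff=63.3201 vs cont=61.1772 → 63.3201 [stop]  node(8,3) S=71.6180 payoff=45.1920 vs cont=43.0490 → 45.1920 [stop]  node(8,4) S=95.8900 payoff=20.9200 vs cont=18.7770 → 20.9200 [stop]  node(8,5) S=128.3879 payoff=0.0000 vs cont=2.7161 → 2.7161 [wait]  node(8,6) S=171.8997 payoff=0.0000 vs cont=0.0000 → 0.0000 [wait]  node(8,7) S=230.1580 payoff=0.0000 vs cont=0.0000 → 0.0000 [wait]  node(8,8) S=308.1605 payoff=0.0000 vs cont=0.0000 → 0.0000 [wait]  ⇒ S*(8)=95.8900
t_7: node(7,0) S=34.5259 payoff=82.2841 vs cont=80.1411 → 82.2841 [stop]  node(7,1) S=46.2270 payoff=70.5830 vs cont=68.4400 → 70.5830 [stop]  node(7,2) S=61.8938 payoff=54.9162 vs cont=52.7732 → 54.9162 [stop]  node(7,3) S=82.8701 payoff=33.9399 vs cont=31.7969 → 33.9399 [stop]  node(7,4) S=110.9555 payoff=5.8545 vs cont=11.1118 → 11.1118 [wait]  node(7,5) S=148.5592 payoff=0.0000 vs cont=1.2601 → 1.2601 [wait]  node(7,6) S=198.9072 payoff=0.0000 vs cont=0.0000 → 0.0000 [wait]  node(7,7) S=266.3186 payoff=0.0000 vs cont=0.0000 → 0.0000 [wait]  ⇒ S*(7)=82.8701
t_6: node(6,0) S=39.9503 payoff=76.8597 vs cont=74.7167 → 76.8597 [stop]  node(6,1) S=53.4899 payoff=63.3201 vs cont=61.1772 → 63.3201 [stop]  node(6,2) S=71.6180 payoff=45.1920 vs cont=43.0490 → 45.1920 [stop]  node(6,3) S=95.8900 payoff=20.9200 vs cont=21.4988 → 21.4988 [wait]  node(6,4) S=128.3879 payoff=0.0000 vs cont=5.8076 → 5.8076 [wait]  node(6,5) S=171.8997 payoff=0.0000 vs cont=0.5846 → 0.5846 [wait]  node(6,6) S=230.1580 payoff=0.0000 vs cont=0.0000 → 0.0000 [wait]  ⇒ S*(6)=71.6180
t_5: node(5,0) S=46.2270 payoff=70.5830 vs cont=68.4400 → 70.5830 [stop]  node(5,1) S=61.8938 payoff=54.9162 vs cont=52.7732 → 54.9162 [stop]  node(5,2) S=82.8701 payoff=33.9399 vs cont=32.0966 → 33.9399 [stop]  node(5,3) S=110.9555 payoff=5.8545 vs cont=12.9808 → 12.9808 [wait]  node(5,4) S=148.5592 payoff=0.0000 vs cont=2.9970 → 2.9970 [wait]  node(5,5) S=198.9072 payoff=0.0000 vs cont=0.2712 → 0.2712 [wait]  ⇒ S*(5)=82.8701
t_4: node(4,0) S=53.4899 payoff=63.3201 vs cont=61.1772 → 63.3201 [stop]  node(4,1) S=71.6180 payoff=45.1920 vs cont=43.0490 → 45.1920 [stop]  node(4,2) S=95.8900 payoff=20.9200 vs cont=22.4664 → 22.4664 [wait]  node(4,3) S=128.3879 payoff=0.0000 vs cont=7.5739 → 7.5739 [wait]  node(4,4) S=171.8997 payoff=0.0000 vs cont=1.5309 → 1.5309 [wait]  ⇒ S*(4)=71.6180
t_3: node(3,0) S=61.8938 payoff=54.9162 vs cont=52.7732 → 54.9162 [stop]  node(3,1) S=82.8701 payoff=33.9399 vs cont=32.5975 → 33.9399 [stop]  node(3,2) S=110.9555 payoff=5.8545 vs cont=14.3442 → 14.3442 [wait]  node(3,3) S=148.5592 payoff=0.0000 vs cont=4.3064 → 4.3064 [wait]  ⇒ S*(3)=82.8701
t_2: node(2,0) S=71.6180 payoff=45.1920 vs cont=43.0490 → 45.1920 [stop]  node(2,1) S=95.8900 payoff=20.9200 vs cont=23.1722 → 23.1722 [wait]  node(2,2) S=128.3879 payoff=0.0000 vs cont=8.8843 → 8.8843 [wait]  ⇒ S*(2)=71.6180
t_1: node(1,0) S=82.8701 payoff=33.9399 vs cont=32.9629 → 33.9399 [stop]  node(1,1) S=110.9555 payoff=5.8545 vs cont=15.3501 → 15.3501 [wait]  ⇒ S*(1)=82.8701
t_0: node(0,0) S=95.8900 payoff=20.9200 vs cont=23.6930 → 23.6930 [wait]  ⇒ S*(0)=-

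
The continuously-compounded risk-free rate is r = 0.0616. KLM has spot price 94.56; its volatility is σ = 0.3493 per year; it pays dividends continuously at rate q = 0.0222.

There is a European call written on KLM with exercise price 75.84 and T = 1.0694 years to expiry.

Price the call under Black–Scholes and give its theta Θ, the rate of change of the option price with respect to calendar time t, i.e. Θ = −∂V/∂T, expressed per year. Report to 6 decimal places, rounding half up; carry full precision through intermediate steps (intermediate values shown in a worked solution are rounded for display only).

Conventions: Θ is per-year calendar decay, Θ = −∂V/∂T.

price = 25.288169
Θ = -5.538383

σ√T = 0.3493·√1.0694 = 0.361217
d₁ = (ln(S/K) + (r−q+σ²/2)T) / (σ√T) = (ln(94.56/75.84) + (0.0616−0.0222+0.3493²/2)·1.0694) / 0.361217 = (0.220609 + 0.107373) / 0.361217 = 0.907991
d₂ = d₁ − σ√T = 0.907991 − 0.361217 = 0.546773
e^{−rT} = 0.936248
e^{−qT} = 0.976539
N(d₁) = 0.818058,  N(d₂) = 0.707733
Call price V = S·e^{−qT}·N(d₁) − K·e^{−rT}·N(d₂) = 75.540760 − 50.252591 = 25.288169
φ(d₁) = (1/√(2π))·e^{−d₁²/2} = 0.264170
Θ = −S·e^{−qT}·φ(d₁)·σ/(2√T) + q·S·e^{−qT}·N(d₁) − r·K·e^{−rT}·N(d₂) = −4.119829 + 1.677005 − 3.095560 = -5.538383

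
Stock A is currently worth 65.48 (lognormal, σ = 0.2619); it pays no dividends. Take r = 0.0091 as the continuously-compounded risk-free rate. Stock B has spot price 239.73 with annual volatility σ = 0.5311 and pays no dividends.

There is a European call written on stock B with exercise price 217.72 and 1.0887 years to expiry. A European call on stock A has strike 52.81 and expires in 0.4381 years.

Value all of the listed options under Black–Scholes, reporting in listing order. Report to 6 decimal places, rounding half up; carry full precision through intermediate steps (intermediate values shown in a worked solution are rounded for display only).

[stock B call K=217.72]
σ√T = 0.5311·√1.0887 = 0.554154
d₁ = (ln(S/K) + (r+σ²/2)T) / (σ√T) = (ln(239.73/217.72) + (0.0091+0.5311²/2)·1.0887) / 0.554154 = (0.096303 + 0.163450) / 0.554154 = 0.468740
d₂ = d₁ − σ√T = 0.468740 − 0.554154 = -0.085414
e^{−rT} = 0.990142
N(d₁) = 0.680372,  N(d₂) = 0.465966
price = S·N(d₁) − K·e^{−rT}·N(d₂) = 163.105610 − 100.450001 = 62.655609
[stock A call K=52.81]
σ√T = 0.2619·√0.4381 = 0.173349
d₁ = (ln(S/K) + (r+σ²/2)T) / (σ√T) = (ln(65.48/52.81) + (0.0091+0.2619²/2)·0.4381) / 0.173349 = (0.215044 + 0.019012) / 0.173349 = 1.350198
d₂ = d₁ − σ√T = 1.350198 − 0.173349 = 1.176849
e^{−rT} = 0.996021
N(d₁) = 0.911524,  N(d₂) = 0.880372
price = S·N(d₁) − K·e^{−rT}·N(d₂) = 59.686575 − 46.307464 = 13.379111

price(stock B call K=217.72) = 62.655609
price(stock A call K=52.81) = 13.379111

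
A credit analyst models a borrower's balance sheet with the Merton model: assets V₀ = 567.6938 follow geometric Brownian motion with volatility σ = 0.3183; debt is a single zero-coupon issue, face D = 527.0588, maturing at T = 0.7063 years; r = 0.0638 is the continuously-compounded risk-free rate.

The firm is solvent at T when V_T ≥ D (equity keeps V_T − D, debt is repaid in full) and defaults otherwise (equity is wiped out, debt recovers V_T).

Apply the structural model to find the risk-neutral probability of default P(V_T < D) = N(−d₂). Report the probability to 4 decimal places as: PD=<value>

PD=0.3774

Work the structural quantities from V₀ = 567.6938 against face 527.0588:
d₁ = [ln(V₀/D) + (r + σ²/2)T] / (σ√T)
   = [ln(567.6938/527.0588) + (0.0638 + 0.5·0.3183²)·0.7063] / (0.3183·√0.7063)
   = [0.074270 + 0.080841] / 0.267505 = 0.579846
d₂ = d₁ − σ√T = 0.579846 − 0.267505 = 0.312341
risk-neutral PD = N(−d₂) = N(-0.312341) = 0.377391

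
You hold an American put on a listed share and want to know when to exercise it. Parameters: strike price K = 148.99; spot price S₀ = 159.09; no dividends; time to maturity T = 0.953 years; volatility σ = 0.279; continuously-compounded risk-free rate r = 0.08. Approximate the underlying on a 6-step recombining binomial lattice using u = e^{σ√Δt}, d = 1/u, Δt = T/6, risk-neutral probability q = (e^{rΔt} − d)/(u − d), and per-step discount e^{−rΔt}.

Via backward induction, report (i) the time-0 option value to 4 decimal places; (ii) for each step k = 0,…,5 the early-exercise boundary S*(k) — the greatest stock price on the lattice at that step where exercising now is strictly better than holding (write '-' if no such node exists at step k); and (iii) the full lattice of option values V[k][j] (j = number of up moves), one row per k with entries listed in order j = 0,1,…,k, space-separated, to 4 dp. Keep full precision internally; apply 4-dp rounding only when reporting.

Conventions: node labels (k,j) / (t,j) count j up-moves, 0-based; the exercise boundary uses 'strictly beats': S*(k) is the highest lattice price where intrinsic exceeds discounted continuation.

params: Δt=0.15883 u=1.11761 d=0.89477 q=0.52961 e^(-rΔt)=0.98737
t_6 payoffs: 67.3503 47.0178 21.6214 0.0000 0.0000 0.0000 0.0000
t_5: node(5,0) S=91.2413 payoff=57.7487 vs cont=55.8675 → 57.7487 [stop]  node(5,1) S=113.9652 payoff=35.0248 vs cont=33.1436 → 35.0248 [stop]  node(5,2) S=142.3484 payoff=6.6416 vs cont=10.0420 → 10.0420 [wait]  node(5,3) S=177.8006 payoff=0.0000 vs cont=0.0000 → 0.0000 [wait]  node(5,4) S=222.0821 payoff=0.0000 vs cont=0.0000 → 0.0000 [wait]  node(5,5) S=277.3921 payoff=0.0000 vs cont=0.0000 → 0.0000 [wait]  ⇒ S*(5)=113.9652
t_4: node(4,0) S=101.9722 payoff=47.0178 vs cont=45.1366 → 47.0178 [stop]  node(4,1) S=127.3686 payoff=21.6214 vs cont=21.5184 → 21.6214 [stop]  node(4,2) S=159.0900 payoff=0.0000 vs cont=4.6639 → 4.6639 [wait]  node(4,3) S=198.7117 payoff=0.0000 vs cont=0.0000 → 0.0000 [wait]  node(4,4) S=248.2012 payoff=0.0000 vs cont=0.0000 → 0.0000 [wait]  ⇒ S*(4)=127.3686
t_3: node(3,0) S=113.9652 payoff=35.0248 vs cont=33.1436 → 35.0248 [stop]  node(3,1) S=142.3484 payoff=6.6416 vs cont=12.4809 → 12.4809 [wait]  node(3,2) S=177.8006 payoff=0.0000 vs cont=2.1662 → 2.1662 [wait]  node(3,3) S=222.0821 payoff=0.0000 vs cont=0.0000 → 0.0000 [wait]  ⇒ S*(3)=113.9652
t_2: node(2,0) S=127.3686 payoff=21.6214 vs cont=22.7937 → 22.7937 [wait]  node(2,1) S=159.0900 payoff=0.0000 vs cont=6.9294 → 6.9294 [wait]  node(2,2) S=198.7117 payoff=0.0000 vs cont=1.0061 → 1.0061 [wait]  ⇒ S*(2)=-
t_1: node(1,0) S=142.3484 payoff=6.6416 vs cont=14.2100 → 14.2100 [wait]  node(1,1) S=177.8006 payoff=0.0000 vs cont=3.7444 → 3.7444 [wait]  ⇒ S*(1)=-
t_0: node(0,0) S=159.0900 payoff=0.0000 vs cont=8.5579 → 8.5579 [wait]  ⇒ S*(0)=-

price = 8.5579
boundary = - - - 113.9652 127.3686 113.9652
tree:
8.5579
14.2100 3.7444
22.7937 6.9294 1.0061
35.0248 12.4809 2.1662 0.0000
47.0178 21.6214 4.6639 0.0000 0.0000
57.7487 35.0248 10.0420 0.0000 0.0000 0.0000
67.3503 47.0178 21.6214 0.0000 0.0000 0.0000 0.0000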